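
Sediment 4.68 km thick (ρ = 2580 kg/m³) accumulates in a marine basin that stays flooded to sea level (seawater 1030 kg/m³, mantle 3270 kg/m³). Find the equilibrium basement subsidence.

3.24 km

Submarine loading: the sediment displaces seawater, and the subsidence is in turn flooded, so s (ρ_m − ρ_w) = t (ρ_sed − ρ_w).
s = 4.68 km × (2580 − 1030) / (3270 − 1030) = 3.24 km.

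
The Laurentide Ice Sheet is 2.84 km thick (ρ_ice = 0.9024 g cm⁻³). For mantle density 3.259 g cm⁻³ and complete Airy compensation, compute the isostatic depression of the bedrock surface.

Equating mass per unit area of the two columns: the ice load ρ_ice t is balanced by mantle displaced below, ρ_m s.
s = t ρ_ice / ρ_m = 2.84 km × 0.9024/3.259 = 0.786 km.

0.786 km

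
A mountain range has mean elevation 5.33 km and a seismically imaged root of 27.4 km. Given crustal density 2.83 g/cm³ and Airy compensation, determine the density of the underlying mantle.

Airy balance: ρ_c h = (ρ_m − ρ_c) r → ρ_m = ρ_c (1 + h/r).
ρ_m = 2.83 × (1 + 5.33 km/27.4 km) = 3.38 g/cm³.

3.38 g/cm³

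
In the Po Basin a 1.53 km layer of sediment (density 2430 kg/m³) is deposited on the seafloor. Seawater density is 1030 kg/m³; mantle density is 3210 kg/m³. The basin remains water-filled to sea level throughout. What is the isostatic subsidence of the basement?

Submarine loading: the sediment displaces seawater, and the subsidence is in turn flooded, so s (ρ_m − ρ_w) = t (ρ_sed − ρ_w).
s = 1.53 km × (2430 − 1030) / (3210 − 1030) = 0.983 km.

0.983 km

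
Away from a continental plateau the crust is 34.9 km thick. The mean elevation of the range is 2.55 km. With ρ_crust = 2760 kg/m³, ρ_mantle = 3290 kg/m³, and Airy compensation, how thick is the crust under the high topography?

50.7 km

Root depth r = h ρ_c / (ρ_m − ρ_c) = 2.55 km × 2760 / 530 = 13.28 km.
Total thickness = T + h + r = 34.9 km + 2.55 km + 13.28 km = 50.7 km.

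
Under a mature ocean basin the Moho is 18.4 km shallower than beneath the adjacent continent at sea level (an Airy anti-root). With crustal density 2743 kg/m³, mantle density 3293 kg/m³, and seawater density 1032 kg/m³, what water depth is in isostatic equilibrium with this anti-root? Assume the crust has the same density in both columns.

5.91 km

Replacing a thickness d of crust by seawater at the top must be balanced by replacing crust with mantle at the base: d (ρ_c − ρ_w) = a (ρ_m − ρ_c).
d = a (ρ_m − ρ_c)/(ρ_c − ρ_w) = 18.4 km × 550/1711 = 5.91 km.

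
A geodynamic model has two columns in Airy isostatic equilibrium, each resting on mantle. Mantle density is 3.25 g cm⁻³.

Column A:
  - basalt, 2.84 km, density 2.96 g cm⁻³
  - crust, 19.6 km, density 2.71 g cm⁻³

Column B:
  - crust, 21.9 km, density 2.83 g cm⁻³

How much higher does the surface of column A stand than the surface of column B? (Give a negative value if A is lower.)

For any compensation level in the mantle, the mantle terms cancel and isostasy reduces to e = (Σt_A − Σt_B) − (Σ(ρt)_A − Σ(ρt)_B) / ρ_m.
Σt_A = 22.44 km; Σt_B = 21.9 km; Σ(ρt)_A = 61.5224; Σ(ρt)_B = 61.977 (in km·g cm⁻³).
e = (22.44 − 21.9) − (61.5224 − 61.977) / 3.25 = 0.68 km.

0.68 km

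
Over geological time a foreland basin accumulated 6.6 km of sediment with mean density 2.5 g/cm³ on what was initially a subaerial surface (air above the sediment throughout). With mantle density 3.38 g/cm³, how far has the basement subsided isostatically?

Subaerial load: s = t ρ_sed / ρ_m = 6.6 km × 2.5/3.38 = 4.88 km.

4.88 km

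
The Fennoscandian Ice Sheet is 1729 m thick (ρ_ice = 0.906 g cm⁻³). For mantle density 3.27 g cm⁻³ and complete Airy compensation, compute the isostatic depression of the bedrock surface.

479 m

For local isostatic compensation: the ice load ρ_ice t is balanced by mantle displaced below, ρ_m s.
s = t ρ_ice / ρ_m = 1729 m × 0.906/3.27 = 479 m.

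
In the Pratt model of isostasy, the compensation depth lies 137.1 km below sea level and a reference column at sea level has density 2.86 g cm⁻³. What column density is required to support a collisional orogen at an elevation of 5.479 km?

2.75 g cm⁻³

Pratt balance: ρ_ref D = ρ (D + h).
ρ = ρ_ref D/(D + h) = 2.86 × 137.1 km/(137.1 km + 5.479 km) = 2.75 g cm⁻³.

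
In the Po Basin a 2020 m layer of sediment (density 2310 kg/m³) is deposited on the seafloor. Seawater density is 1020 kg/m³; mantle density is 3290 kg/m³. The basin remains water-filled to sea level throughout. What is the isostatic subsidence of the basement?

1150 m

Submarine loading: the sediment displaces seawater, and the subsidence is in turn flooded, so s (ρ_m − ρ_w) = t (ρ_sed − ρ_w).
s = 2020 m × (2310 − 1020) / (3290 − 1020) = 1150 m.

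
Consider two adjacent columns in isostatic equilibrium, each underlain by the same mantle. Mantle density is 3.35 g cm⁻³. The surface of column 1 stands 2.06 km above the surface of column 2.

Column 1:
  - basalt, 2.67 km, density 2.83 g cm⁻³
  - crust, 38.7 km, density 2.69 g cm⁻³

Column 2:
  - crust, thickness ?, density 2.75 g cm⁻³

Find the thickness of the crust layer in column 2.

33.4 km

Take the compensation level at the base of the deeper column (depth z_c below the surface of column 1) and equate Σ ρ_i t_i down to z_c; mantle fills any gap and the z_c terms cancel.
Column 1: 2.67×2.83 + 38.7×2.69 + (z_c − 41.37)×3.35
Column 2: 2.06×0 + x×2.75 + (z_c − 2.06 − 0 − x)×3.35
The z_c×3.35 term appears on both sides and cancels. Collect the known terms of each column as K = Σ(ρt)_known − 3.35 × (depth of known layers): K_1 = 111.6591 − 3.35×41.37 = −26.9304; K_2 = 0 − 3.35×(2.06 + 0) = −6.901.
Balance: K_1 = K_2 − x×(3.35 − 2.75), so x = (K_2 − K_1)/(3.35 − 2.75) = 20.0294/0.6 = 33.4 km.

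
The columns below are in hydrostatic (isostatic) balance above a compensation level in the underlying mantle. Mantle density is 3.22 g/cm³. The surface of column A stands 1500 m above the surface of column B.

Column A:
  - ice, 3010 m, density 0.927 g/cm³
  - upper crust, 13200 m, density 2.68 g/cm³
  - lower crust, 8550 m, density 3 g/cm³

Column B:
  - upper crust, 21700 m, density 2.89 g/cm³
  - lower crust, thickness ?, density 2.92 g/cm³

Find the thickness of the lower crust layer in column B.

Take the compensation level at the base of the deeper column (depth z_c below the surface of column A) and equate Σ ρ_i t_i down to z_c; mantle fills any gap and the z_c terms cancel.
Column A: 3010×0.927 + 13200×2.68 + 8550×3 + (z_c − 24760)×3.22
Column B: 1500×0 + 21700×2.89 + x×2.92 + (z_c − 1500 − 21700 − x)×3.22
The z_c×3.22 term appears on both sides and cancels. Collect the known terms of each column as K = Σ(ρt)_known − 3.22 × (depth of known layers): K_A = 63816.27 − 3.22×24760 = −15910.93; K_B = 62713 − 3.22×(1500 + 21700) = −11991.
Balance: K_A = K_B − x×(3.22 − 2.92), so x = (K_B − K_A)/(3.22 − 2.92) = 3919.93/0.3 = 13100 m.

13100 m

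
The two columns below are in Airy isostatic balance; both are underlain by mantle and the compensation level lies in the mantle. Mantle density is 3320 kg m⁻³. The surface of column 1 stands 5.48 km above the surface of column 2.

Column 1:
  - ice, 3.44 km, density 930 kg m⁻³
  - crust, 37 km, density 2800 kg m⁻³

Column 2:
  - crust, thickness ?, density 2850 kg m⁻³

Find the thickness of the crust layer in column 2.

19.7 km

Take the compensation level at the base of the deeper column (depth z_c below the surface of column 1) and equate Σ ρ_i t_i down to z_c; mantle fills any gap and the z_c terms cancel.
Column 1: 3.44×930 + 37×2800 + (z_c − 40.44)×3320
Column 2: 5.48×0 + x×2850 + (z_c − 5.48 − 0 − x)×3320
The z_c×3320 term appears on both sides and cancels. Collect the known terms of each column as K = Σ(ρt)_known − 3320 × (depth of known layers): K_1 = 106799.2 − 3320×40.44 = −27461.6; K_2 = 0 − 3320×(5.48 + 0) = −18193.6.
Balance: K_1 = K_2 − x×(3320 − 2850), so x = (K_2 − K_1)/(3320 − 2850) = 9268/470 = 19.7 km.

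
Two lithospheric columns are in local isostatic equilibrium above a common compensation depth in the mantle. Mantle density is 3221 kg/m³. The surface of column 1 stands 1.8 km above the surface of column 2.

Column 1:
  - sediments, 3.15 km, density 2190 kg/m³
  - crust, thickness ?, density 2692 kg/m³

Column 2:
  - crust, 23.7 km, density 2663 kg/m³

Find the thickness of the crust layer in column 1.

29.8 km

Take the compensation level at the base of the deeper column (depth z_c below the surface of column 1) and equate Σ ρ_i t_i down to z_c; mantle fills any gap and the z_c terms cancel.
Column 1: 3.15×2190 + x×2692 + (z_c − 3.15 − x)×3221
Column 2: 1.8×0 + 23.7×2663 + (z_c − 1.8 − 23.7)×3221
The z_c×3221 term appears on both sides and cancels. Collect the known terms of each column as K = Σ(ρt)_known − 3221 × (depth of known layers): K_1 = 6898.5 − 3221×3.15 = −3247.65; K_2 = 63113.1 − 3221×(1.8 + 23.7) = −19022.4.
Balance: K_1 − x×(3221 − 2692) = K_2, so x = (K_1 − K_2)/(3221 − 2692) = 15774.8/529 = 29.8 km.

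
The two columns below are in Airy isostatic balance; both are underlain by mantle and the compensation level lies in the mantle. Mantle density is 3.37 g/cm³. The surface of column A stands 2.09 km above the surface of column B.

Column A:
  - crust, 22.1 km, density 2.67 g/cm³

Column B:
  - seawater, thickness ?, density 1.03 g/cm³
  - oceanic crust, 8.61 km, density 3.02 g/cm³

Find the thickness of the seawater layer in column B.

2.31 km

Take the compensation level at the base of the deeper column (depth z_c below the surface of column A) and equate Σ ρ_i t_i down to z_c; mantle fills any gap and the z_c terms cancel.
Column A: 22.1×2.67 + (z_c − 22.1)×3.37
Column B: 2.09×0 + x×1.03 + 8.61×3.02 + (z_c − 2.09 − 8.61 − x)×3.37
The z_c×3.37 term appears on both sides and cancels. Collect the known terms of each column as K = Σ(ρt)_known − 3.37 × (depth of known layers): K_A = 59.007 − 3.37×22.1 = −15.47; K_B = 26.0022 − 3.37×(2.09 + 8.61) = −10.0568.
Balance: K_A = K_B − x×(3.37 − 1.03), so x = (K_B − K_A)/(3.37 − 1.03) = 5.4132/2.34 = 2.31 km.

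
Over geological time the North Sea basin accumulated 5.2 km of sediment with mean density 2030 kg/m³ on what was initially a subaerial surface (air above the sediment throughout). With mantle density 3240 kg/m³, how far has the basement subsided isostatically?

3.26 km

Subaerial load: s = t ρ_sed / ρ_m = 5.2 km × 2030/3240 = 3.26 km.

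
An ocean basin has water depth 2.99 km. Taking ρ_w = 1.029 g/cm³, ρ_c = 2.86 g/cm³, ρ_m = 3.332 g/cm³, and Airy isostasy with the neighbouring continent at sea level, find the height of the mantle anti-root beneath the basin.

11.6 km

In Airy isostatic equilibrium: replacing crust with seawater at the top is compensated by replacing crust with mantle at the base: d (ρ_c − ρ_w) = a (ρ_m − ρ_c).
a = d (ρ_c − ρ_w)/(ρ_m − ρ_c) = 2.99 km × 1.831/0.472 = 11.6 km.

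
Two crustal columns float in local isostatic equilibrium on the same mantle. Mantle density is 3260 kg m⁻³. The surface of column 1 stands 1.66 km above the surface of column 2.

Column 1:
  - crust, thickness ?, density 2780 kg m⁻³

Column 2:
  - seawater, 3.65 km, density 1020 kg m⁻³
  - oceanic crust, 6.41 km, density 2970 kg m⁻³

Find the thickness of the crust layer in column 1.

32.2 km

Take the compensation level at the base of the deeper column (depth z_c below the surface of column 1) and equate Σ ρ_i t_i down to z_c; mantle fills any gap and the z_c terms cancel.
Column 1: x×2780 + (z_c − 0 − x)×3260
Column 2: 1.66×0 + 3.65×1020 + 6.41×2970 + (z_c − 1.66 − 10.06)×3260
The z_c×3260 term appears on both sides and cancels. Collect the known terms of each column as K = Σ(ρt)_known − 3260 × (depth of known layers): K_1 = 0 − 3260×0 = 0; K_2 = 22760.7 − 3260×(1.66 + 10.06) = −15446.5.
Balance: K_1 − x×(3260 − 2780) = K_2, so x = (K_1 − K_2)/(3260 − 2780) = 15446.5/480 = 32.2 km.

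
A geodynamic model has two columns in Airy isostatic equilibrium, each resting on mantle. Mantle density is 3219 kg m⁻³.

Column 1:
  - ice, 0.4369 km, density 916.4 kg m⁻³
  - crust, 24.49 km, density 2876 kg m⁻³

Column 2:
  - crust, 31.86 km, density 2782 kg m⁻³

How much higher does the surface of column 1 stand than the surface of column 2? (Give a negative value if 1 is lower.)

−1.4 km

For any compensation level in the mantle, the mantle terms cancel and isostasy reduces to e = (Σt_1 − Σt_2) − (Σ(ρt)_1 − Σ(ρt)_2) / ρ_m.
Σt_1 = 24.9269 km; Σt_2 = 31.86 km; Σ(ρt)_1 = 70833.6152; Σ(ρt)_2 = 88634.52 (in km·kg m⁻³).
e = (24.9269 − 31.86) − (70833.6152 − 88634.52) / 3219 = −1.4 km.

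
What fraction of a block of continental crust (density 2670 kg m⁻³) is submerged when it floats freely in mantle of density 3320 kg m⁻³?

0.804

Submerged fraction = ρ_obj/ρ_fluid = 2670/3320 = 0.804.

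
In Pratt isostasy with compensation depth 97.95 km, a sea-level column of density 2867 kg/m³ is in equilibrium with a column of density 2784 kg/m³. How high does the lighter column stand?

2.92 km

ρ_ref D = ρ (D + h) → h = D (ρ_ref − ρ)/ρ.
h = 97.95 km × (2867 − 2784)/2784 = 2.92 km.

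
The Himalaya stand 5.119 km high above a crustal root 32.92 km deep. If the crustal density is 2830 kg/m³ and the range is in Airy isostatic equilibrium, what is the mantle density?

Airy balance: ρ_c h = (ρ_m − ρ_c) r → ρ_m = ρ_c (1 + h/r).
ρ_m = 2830 × (1 + 5.119 km/32.92 km) = 3270 kg/m³.

3270 kg/m³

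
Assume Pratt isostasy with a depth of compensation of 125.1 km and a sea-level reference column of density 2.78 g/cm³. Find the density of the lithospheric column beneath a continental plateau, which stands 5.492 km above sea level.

Pratt balance: ρ_ref D = ρ (D + h).
ρ = ρ_ref D/(D + h) = 2.78 × 125.1 km/(125.1 km + 5.492 km) = 2.66 g/cm³.

2.66 g/cm³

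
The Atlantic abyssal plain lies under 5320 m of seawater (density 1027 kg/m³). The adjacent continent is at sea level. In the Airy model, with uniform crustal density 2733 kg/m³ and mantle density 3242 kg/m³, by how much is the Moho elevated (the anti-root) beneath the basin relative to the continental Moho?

17800 m

Balancing pressure at the compensation depth: replacing crust with seawater at the top is compensated by replacing crust with mantle at the base: d (ρ_c − ρ_w) = a (ρ_m − ρ_c).
a = d (ρ_c − ρ_w)/(ρ_m − ρ_c) = 5320 m × 1706/509 = 17800 m.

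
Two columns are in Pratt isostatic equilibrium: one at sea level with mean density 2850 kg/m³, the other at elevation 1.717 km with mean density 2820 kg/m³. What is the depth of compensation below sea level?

161 km

ρ_ref D = ρ (D + h) → D (ρ_ref − ρ) = ρ h.
D = ρ h/(ρ_ref − ρ) = 2820 × 1.717 km/(2850 − 2820) = 161 km.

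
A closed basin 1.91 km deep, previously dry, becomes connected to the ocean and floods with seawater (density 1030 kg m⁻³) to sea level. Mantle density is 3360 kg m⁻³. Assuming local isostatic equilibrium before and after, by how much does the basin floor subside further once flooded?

After flooding the water column is d + s deep. Its weight must equal the weight of mantle displaced by the extra subsidence s: (d + s) ρ_w = s ρ_m.
s = d ρ_w / (ρ_m − ρ_w) = 1.91 km × 1030/(3360 − 1030) = 0.844 km.

0.844 km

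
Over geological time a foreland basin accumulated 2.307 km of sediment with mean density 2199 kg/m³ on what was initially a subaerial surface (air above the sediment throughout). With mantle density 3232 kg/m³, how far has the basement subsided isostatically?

Subaerial load: s = t ρ_sed / ρ_m = 2.307 km × 2199/3232 = 1.57 km.

1.57 km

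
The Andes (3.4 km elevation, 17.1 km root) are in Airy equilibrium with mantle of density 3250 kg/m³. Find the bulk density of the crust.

ρ_c h = (ρ_m − ρ_c) r → ρ_c (h + r) = ρ_m r → ρ_c = ρ_m r / (h + r).
ρ_c = 3250 × 17.1 km / (3.4 km + 17.1 km) = 2710 kg/m³.

2710 kg/m³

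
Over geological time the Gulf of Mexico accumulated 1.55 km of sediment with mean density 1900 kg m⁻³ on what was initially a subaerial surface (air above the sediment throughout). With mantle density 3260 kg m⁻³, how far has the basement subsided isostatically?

Subaerial load: s = t ρ_sed / ρ_m = 1.55 km × 1900/3260 = 0.903 km.

0.903 km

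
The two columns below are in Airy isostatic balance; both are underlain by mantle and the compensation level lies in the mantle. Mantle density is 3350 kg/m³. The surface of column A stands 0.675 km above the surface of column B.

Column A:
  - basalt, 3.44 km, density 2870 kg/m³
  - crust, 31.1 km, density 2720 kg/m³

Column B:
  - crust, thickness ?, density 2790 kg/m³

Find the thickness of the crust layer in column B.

Take the compensation level at the base of the deeper column (depth z_c below the surface of column A) and equate Σ ρ_i t_i down to z_c; mantle fills any gap and the z_c terms cancel.
Column A: 3.44×2870 + 31.1×2720 + (z_c − 34.54)×3350
Column B: 0.675×0 + x×2790 + (z_c − 0.675 − 0 − x)×3350
The z_c×3350 term appears on both sides and cancels. Collect the known terms of each column as K = Σ(ρt)_known − 3350 × (depth of known layers): K_A = 94464.8 − 3350×34.54 = −21244.2; K_B = 0 − 3350×(0.675 + 0) = −2261.25.
Balance: K_A = K_B − x×(3350 − 2790), so x = (K_B − K_A)/(3350 − 2790) = 18983/560 = 33.9 km.

33.9 km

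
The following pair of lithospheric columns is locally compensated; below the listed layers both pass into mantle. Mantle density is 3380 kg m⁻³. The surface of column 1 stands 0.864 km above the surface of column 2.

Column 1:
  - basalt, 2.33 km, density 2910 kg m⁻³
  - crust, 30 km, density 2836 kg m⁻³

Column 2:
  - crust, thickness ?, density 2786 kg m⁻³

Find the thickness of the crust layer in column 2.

24.4 km

Take the compensation level at the base of the deeper column (depth z_c below the surface of column 1) and equate Σ ρ_i t_i down to z_c; mantle fills any gap and the z_c terms cancel.
Column 1: 2.33×2910 + 30×2836 + (z_c − 32.33)×3380
Column 2: 0.864×0 + x×2786 + (z_c − 0.864 − 0 − x)×3380
The z_c×3380 term appears on both sides and cancels. Collect the known terms of each column as K = Σ(ρt)_known − 3380 × (depth of known layers): K_1 = 91860.3 − 3380×32.33 = −17415.1; K_2 = 0 − 3380×(0.864 + 0) = −2920.32.
Balance: K_1 = K_2 − x×(3380 − 2786), so x = (K_2 − K_1)/(3380 − 2786) = 14494.8/594 = 24.4 km.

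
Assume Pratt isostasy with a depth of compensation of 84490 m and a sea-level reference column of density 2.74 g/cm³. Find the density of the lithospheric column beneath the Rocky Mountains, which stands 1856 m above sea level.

Pratt balance: ρ_ref D = ρ (D + h).
ρ = ρ_ref D/(D + h) = 2.74 × 84490 m/(84490 m + 1856 m) = 2.68 g/cm³.

2.68 g/cm³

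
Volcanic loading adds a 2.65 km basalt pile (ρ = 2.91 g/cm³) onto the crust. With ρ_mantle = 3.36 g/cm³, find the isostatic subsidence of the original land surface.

Subaerial loading: s = t ρ_load / ρ_m.
s = 2.65 km × 2.91/3.36 = 2.3 km.

2.3 km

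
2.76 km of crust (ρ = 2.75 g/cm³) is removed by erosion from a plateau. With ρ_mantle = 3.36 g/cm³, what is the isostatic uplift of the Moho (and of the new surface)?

Unloading: uplift u = e ρ_c/ρ_m = 2.76 km × 2.75/3.36 = 2.26 km.

2.26 km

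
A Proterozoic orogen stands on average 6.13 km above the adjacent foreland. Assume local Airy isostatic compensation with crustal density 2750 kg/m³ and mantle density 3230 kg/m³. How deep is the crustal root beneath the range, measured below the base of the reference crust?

35.1 km

By Archimedes' principle applied to the lithosphere: the weight of the topography is balanced by the buoyancy of the root, ρ_c h = (ρ_m − ρ_c) r.
r = h · ρ_c / (ρ_m − ρ_c) = 6.13 km × 2750 / (3230 − 2750) = 35.1 km.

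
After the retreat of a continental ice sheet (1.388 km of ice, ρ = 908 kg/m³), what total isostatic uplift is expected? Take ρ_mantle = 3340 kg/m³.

0.377 km

Removing the load lets mantle flow back in; uplift u satisfies ρ_ice t = ρ_m u.
u = t ρ_ice/ρ_m = 1.388 km × 908/3340 = 0.377 km.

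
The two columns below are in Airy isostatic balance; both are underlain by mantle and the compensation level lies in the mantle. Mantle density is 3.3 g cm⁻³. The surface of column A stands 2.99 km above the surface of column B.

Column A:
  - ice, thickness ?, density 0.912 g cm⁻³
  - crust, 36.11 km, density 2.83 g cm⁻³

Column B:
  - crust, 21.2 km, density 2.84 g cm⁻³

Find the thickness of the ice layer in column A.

Take the compensation level at the base of the deeper column (depth z_c below the surface of column A) and equate Σ ρ_i t_i down to z_c; mantle fills any gap and the z_c terms cancel.
Column A: x×0.912 + 36.11×2.83 + (z_c − 36.11 − x)×3.3
Column B: 2.99×0 + 21.2×2.84 + (z_c − 2.99 − 21.2)×3.3
The z_c×3.3 term appears on both sides and cancels. Collect the known terms of each column as K = Σ(ρt)_known − 3.3 × (depth of known layers): K_A = 102.1913 − 3.3×36.11 = −16.9717; K_B = 60.208 − 3.3×(2.99 + 21.2) = −19.619.
Balance: K_A − x×(3.3 − 0.912) = K_B, so x = (K_A − K_B)/(3.3 − 0.912) = 2.6473/2.388 = 1.11 km.

1.11 km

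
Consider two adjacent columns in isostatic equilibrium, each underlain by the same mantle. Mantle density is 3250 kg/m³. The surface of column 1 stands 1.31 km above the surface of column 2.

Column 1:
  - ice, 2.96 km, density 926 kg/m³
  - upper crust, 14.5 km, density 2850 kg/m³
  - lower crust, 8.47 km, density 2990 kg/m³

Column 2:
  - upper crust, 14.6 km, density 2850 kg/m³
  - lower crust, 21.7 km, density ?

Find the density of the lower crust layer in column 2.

Take the compensation level at the base of the deeper column (depth z_c below the surface of column 1) and equate Σ ρ_i t_i down to z_c; mantle fills any gap and the z_c terms cancel.
Column 1: 2.96×926 + 14.5×2850 + 8.47×2990 + (z_c − 25.93)×3250
Column 2: 1.31×0 + 14.6×2850 + 21.7×ρ + (z_c − 1.31 − 36.3)×3250
The z_c×3250 term appears on both sides and cancels. Collect the known terms of each column as K = Σ(ρt)_known − 3250 × (depth of known layers): K_1 = 69391.26 − 3250×25.93 = −14881.24; K_2 = 41610 − 3250×(1.31 + 36.3) = −80622.5.
Balance: K_1 = K_2 + 21.7×ρ, so ρ = (K_1 − K_2)/21.7 = 65741.3/21.7 = 3030 kg/m³.

3030 kg/m³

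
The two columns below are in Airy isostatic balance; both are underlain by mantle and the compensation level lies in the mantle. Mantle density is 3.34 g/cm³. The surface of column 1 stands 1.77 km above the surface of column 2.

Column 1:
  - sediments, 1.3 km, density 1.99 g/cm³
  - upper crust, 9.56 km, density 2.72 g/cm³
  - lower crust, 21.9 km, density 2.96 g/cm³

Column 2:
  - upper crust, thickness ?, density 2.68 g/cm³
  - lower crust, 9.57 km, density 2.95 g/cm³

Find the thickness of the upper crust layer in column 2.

9.64 km

Take the compensation level at the base of the deeper column (depth z_c below the surface of column 1) and equate Σ ρ_i t_i down to z_c; mantle fills any gap and the z_c terms cancel.
Column 1: 1.3×1.99 + 9.56×2.72 + 21.9×2.96 + (z_c − 32.76)×3.34
Column 2: 1.77×0 + x×2.68 + 9.57×2.95 + (z_c − 1.77 − 9.57 − x)×3.34
The z_c×3.34 term appears on both sides and cancels. Collect the known terms of each column as K = Σ(ρt)_known − 3.34 × (depth of known layers): K_1 = 93.4142 − 3.34×32.76 = −16.0042; K_2 = 28.2315 − 3.34×(1.77 + 9.57) = −9.6441.
Balance: K_1 = K_2 − x×(3.34 − 2.68), so x = (K_2 − K_1)/(3.34 − 2.68) = 6.3601/0.66 = 9.64 km.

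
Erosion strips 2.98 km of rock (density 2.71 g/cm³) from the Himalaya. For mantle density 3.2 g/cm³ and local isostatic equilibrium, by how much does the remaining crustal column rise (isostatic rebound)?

Unloading: uplift u = e ρ_c/ρ_m = 2.98 km × 2.71/3.2 = 2.52 km.

2.52 km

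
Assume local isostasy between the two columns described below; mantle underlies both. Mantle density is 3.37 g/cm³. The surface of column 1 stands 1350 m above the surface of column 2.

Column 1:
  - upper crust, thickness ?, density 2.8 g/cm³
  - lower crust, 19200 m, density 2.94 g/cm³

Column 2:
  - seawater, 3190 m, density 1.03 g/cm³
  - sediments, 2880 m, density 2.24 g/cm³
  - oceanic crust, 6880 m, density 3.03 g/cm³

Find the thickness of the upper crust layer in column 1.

Take the compensation level at the base of the deeper column (depth z_c below the surface of column 1) and equate Σ ρ_i t_i down to z_c; mantle fills any gap and the z_c terms cancel.
Column 1: x×2.8 + 19200×2.94 + (z_c − 19200 − x)×3.37
Column 2: 1350×0 + 3190×1.03 + 2880×2.24 + 6880×3.03 + (z_c − 1350 − 12950)×3.37
The z_c×3.37 term appears on both sides and cancels. Collect the known terms of each column as K = Σ(ρt)_known − 3.37 × (depth of known layers): K_1 = 56448 − 3.37×19200 = −8256; K_2 = 30583.3 − 3.37×(1350 + 12950) = −17607.7.
Balance: K_1 − x×(3.37 − 2.8) = K_2, so x = (K_1 − K_2)/(3.37 − 2.8) = 9351.7/0.57 = 16400 m.

16400 m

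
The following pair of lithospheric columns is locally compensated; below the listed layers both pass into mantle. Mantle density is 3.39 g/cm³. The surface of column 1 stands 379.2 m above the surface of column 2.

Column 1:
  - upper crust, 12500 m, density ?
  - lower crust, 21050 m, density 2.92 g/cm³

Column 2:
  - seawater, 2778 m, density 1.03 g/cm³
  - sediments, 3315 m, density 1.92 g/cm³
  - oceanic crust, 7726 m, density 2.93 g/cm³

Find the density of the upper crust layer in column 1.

Take the compensation level at the base of the deeper column (depth z_c below the surface of column 1) and equate Σ ρ_i t_i down to z_c; mantle fills any gap and the z_c terms cancel.
Column 1: 12500×ρ + 21050×2.92 + (z_c − 33550)×3.39
Column 2: 379.2×0 + 2778×1.03 + 3315×1.92 + 7726×2.93 + (z_c − 379.2 − 13819)×3.39
The z_c×3.39 term appears on both sides and cancels. Collect the known terms of each column as K = Σ(ρt)_known − 3.39 × (depth of known layers): K_1 = 61466 − 3.39×33550 = −52268.5; K_2 = 31863.32 − 3.39×(379.2 + 13819) = −16268.578.
Balance: K_1 + 12500×ρ = K_2, so ρ = (K_2 − K_1)/12500 = 35999.9/12500 = 2.88 g/cm³.

2.88 g/cm³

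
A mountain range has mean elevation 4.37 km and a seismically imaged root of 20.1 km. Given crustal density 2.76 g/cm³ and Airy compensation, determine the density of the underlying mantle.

3.36 g/cm³

Airy balance: ρ_c h = (ρ_m − ρ_c) r → ρ_m = ρ_c (1 + h/r).
ρ_m = 2.76 × (1 + 4.37 km/20.1 km) = 3.36 g/cm³.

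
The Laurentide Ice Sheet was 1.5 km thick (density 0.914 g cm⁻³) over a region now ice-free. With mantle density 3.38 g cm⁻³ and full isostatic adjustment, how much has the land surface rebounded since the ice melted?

Removing the load lets mantle flow back in; uplift u satisfies ρ_ice t = ρ_m u.
u = t ρ_ice/ρ_m = 1.5 km × 0.914/3.38 = 0.406 km.

0.406 km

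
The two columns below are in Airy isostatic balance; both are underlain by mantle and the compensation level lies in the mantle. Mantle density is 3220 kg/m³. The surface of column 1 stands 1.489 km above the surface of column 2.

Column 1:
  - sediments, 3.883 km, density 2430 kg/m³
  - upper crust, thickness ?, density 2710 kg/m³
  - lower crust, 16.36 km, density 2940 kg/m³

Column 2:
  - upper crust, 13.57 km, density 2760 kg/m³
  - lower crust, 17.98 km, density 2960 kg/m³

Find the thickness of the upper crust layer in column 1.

Take the compensation level at the base of the deeper column (depth z_c below the surface of column 1) and equate Σ ρ_i t_i down to z_c; mantle fills any gap and the z_c terms cancel.
Column 1: 3.883×2430 + x×2710 + 16.36×2940 + (z_c − 20.243 − x)×3220
Column 2: 1.489×0 + 13.57×2760 + 17.98×2960 + (z_c − 1.489 − 31.55)×3220
The z_c×3220 term appears on both sides and cancels. Collect the known terms of each column as K = Σ(ρt)_known − 3220 × (depth of known layers): K_1 = 57534.09 − 3220×20.243 = −7648.37; K_2 = 90674 − 3220×(1.489 + 31.55) = −15711.58.
Balance: K_1 − x×(3220 − 2710) = K_2, so x = (K_1 − K_2)/(3220 − 2710) = 8063.21/510 = 15.8 km.

15.8 km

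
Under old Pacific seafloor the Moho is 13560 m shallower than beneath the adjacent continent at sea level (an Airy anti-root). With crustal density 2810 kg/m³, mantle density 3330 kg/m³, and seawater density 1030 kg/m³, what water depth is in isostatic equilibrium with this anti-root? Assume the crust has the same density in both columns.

Replacing a thickness d of crust by seawater at the top must be balanced by replacing crust with mantle at the base: d (ρ_c − ρ_w) = a (ρ_m − ρ_c).
d = a (ρ_m − ρ_c)/(ρ_c − ρ_w) = 13560 m × 520/1780 = 3960 m.

3960 m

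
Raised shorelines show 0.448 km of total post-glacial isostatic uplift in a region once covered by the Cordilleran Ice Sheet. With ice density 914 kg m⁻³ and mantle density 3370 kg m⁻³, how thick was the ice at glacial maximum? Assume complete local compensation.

u = t ρ_ice/ρ_m → t = u ρ_m/ρ_ice = 0.448 km × 3370/914 = 1.65 km.

1.65 km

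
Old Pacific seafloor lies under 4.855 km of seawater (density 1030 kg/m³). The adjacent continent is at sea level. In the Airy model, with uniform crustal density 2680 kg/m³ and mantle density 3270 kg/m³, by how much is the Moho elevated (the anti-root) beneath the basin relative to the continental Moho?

For local isostatic compensation: replacing crust with seawater at the top is compensated by replacing crust with mantle at the base: d (ρ_c − ρ_w) = a (ρ_m − ρ_c).
a = d (ρ_c − ρ_w)/(ρ_m − ρ_c) = 4.855 km × 1650/590 = 13.6 km.

13.6 km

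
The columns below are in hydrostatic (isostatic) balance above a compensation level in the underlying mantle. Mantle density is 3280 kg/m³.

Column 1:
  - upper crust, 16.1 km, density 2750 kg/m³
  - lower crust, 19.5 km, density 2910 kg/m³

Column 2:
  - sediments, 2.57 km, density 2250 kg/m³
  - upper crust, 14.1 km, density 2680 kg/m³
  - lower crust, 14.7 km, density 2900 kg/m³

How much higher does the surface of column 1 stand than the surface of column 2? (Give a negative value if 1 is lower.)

−0.288 km

For any compensation level in the mantle, the mantle terms cancel and isostasy reduces to e = (Σt_1 − Σt_2) − (Σ(ρt)_1 − Σ(ρt)_2) / ρ_m.
Σt_1 = 35.6 km; Σt_2 = 31.37 km; Σ(ρt)_1 = 101020; Σ(ρt)_2 = 86200.5 (in km·kg/m³).
e = (35.6 − 31.37) − (101020 − 86200.5) / 3280 = −0.288 km.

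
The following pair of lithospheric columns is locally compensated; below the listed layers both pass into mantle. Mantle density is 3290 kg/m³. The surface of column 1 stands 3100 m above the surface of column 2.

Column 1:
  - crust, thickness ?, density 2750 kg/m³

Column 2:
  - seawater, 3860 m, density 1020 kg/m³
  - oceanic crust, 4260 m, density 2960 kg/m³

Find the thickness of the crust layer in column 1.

Take the compensation level at the base of the deeper column (depth z_c below the surface of column 1) and equate Σ ρ_i t_i down to z_c; mantle fills any gap and the z_c terms cancel.
Column 1: x×2750 + (z_c − 0 − x)×3290
Column 2: 3100×0 + 3860×1020 + 4260×2960 + (z_c − 3100 − 8120)×3290
The z_c×3290 term appears on both sides and cancels. Collect the known terms of each column as K = Σ(ρt)_known − 3290 × (depth of known layers): K_1 = 0 − 3290×0 = 0; K_2 = 16546800 − 3290×(3100 + 8120) = −20367000.
Balance: K_1 − x×(3290 − 2750) = K_2, so x = (K_1 − K_2)/(3290 − 2750) = 20367000/540 = 37700 m.

37700 m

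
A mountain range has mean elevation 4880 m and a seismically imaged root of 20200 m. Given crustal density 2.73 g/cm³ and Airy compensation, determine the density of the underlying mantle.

3.39 g/cm³

Airy balance: ρ_c h = (ρ_m − ρ_c) r → ρ_m = ρ_c (1 + h/r).
ρ_m = 2.73 × (1 + 4880 m/20200 m) = 3.39 g/cm³.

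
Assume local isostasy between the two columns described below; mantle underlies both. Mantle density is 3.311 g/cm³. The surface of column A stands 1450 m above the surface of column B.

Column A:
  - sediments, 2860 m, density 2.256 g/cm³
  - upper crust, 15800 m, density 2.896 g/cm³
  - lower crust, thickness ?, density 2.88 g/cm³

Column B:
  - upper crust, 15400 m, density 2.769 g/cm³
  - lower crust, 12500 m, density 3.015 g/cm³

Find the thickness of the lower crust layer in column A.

Take the compensation level at the base of the deeper column (depth z_c below the surface of column A) and equate Σ ρ_i t_i down to z_c; mantle fills any gap and the z_c terms cancel.
Column A: 2860×2.256 + 15800×2.896 + x×2.88 + (z_c − 18660 − x)×3.311
Column B: 1450×0 + 15400×2.769 + 12500×3.015 + (z_c − 1450 − 27900)×3.311
The z_c×3.311 term appears on both sides and cancels. Collect the known terms of each column as K = Σ(ρt)_known − 3.311 × (depth of known layers): K_A = 52208.96 − 3.311×18660 = −9574.3; K_B = 80330.1 − 3.311×(1450 + 27900) = −16847.75.
Balance: K_A − x×(3.311 − 2.88) = K_B, so x = (K_A − K_B)/(3.311 − 2.88) = 7273.45/0.431 = 16900 m.

16900 m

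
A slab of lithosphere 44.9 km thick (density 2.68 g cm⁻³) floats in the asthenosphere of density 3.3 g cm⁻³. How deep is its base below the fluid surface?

36.5 km

Draft d = t ρ_obj/ρ_fluid = 44.9 km × 2.68/3.3 = 36.5 km.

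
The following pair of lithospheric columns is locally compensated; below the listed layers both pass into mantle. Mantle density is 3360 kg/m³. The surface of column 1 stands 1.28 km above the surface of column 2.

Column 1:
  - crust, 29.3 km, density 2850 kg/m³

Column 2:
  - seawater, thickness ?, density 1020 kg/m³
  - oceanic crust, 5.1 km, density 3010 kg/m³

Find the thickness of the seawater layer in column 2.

3.79 km

Take the compensation level at the base of the deeper column (depth z_c below the surface of column 1) and equate Σ ρ_i t_i down to z_c; mantle fills any gap and the z_c terms cancel.
Column 1: 29.3×2850 + (z_c − 29.3)×3360
Column 2: 1.28×0 + x×1020 + 5.1×3010 + (z_c − 1.28 − 5.1 − x)×3360
The z_c×3360 term appears on both sides and cancels. Collect the known terms of each column as K = Σ(ρt)_known − 3360 × (depth of known layers): K_1 = 83505 − 3360×29.3 = −14943; K_2 = 15351 − 3360×(1.28 + 5.1) = −6085.8.
Balance: K_1 = K_2 − x×(3360 − 1020), so x = (K_2 − K_1)/(3360 − 1020) = 8857.2/2340 = 3.79 km.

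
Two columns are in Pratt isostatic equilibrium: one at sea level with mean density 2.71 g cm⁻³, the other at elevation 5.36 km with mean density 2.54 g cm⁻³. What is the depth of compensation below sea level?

ρ_ref D = ρ (D + h) → D (ρ_ref − ρ) = ρ h.
D = ρ h/(ρ_ref − ρ) = 2.54 × 5.36 km/(2.71 − 2.54) = 80.1 km.

80.1 km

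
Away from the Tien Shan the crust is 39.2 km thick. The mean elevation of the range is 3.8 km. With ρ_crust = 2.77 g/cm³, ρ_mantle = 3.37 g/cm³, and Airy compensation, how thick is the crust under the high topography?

60.5 km

Root depth r = h ρ_c / (ρ_m − ρ_c) = 3.8 km × 2.77 / 0.6 = 17.54 km.
Total thickness = T + h + r = 39.2 km + 3.8 km + 17.54 km = 60.5 km.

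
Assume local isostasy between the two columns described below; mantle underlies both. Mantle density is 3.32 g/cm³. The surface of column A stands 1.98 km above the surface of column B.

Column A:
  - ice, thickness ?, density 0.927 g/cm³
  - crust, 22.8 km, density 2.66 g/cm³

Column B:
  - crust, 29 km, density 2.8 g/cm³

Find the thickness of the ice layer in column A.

2.76 km

Take the compensation level at the base of the deeper column (depth z_c below the surface of column A) and equate Σ ρ_i t_i down to z_c; mantle fills any gap and the z_c terms cancel.
Column A: x×0.927 + 22.8×2.66 + (z_c − 22.8 − x)×3.32
Column B: 1.98×0 + 29×2.8 + (z_c − 1.98 − 29)×3.32
The z_c×3.32 term appears on both sides and cancels. Collect the known terms of each column as K = Σ(ρt)_known − 3.32 × (depth of known layers): K_A = 60.648 − 3.32×22.8 = −15.048; K_B = 81.2 − 3.32×(1.98 + 29) = −21.6536.
Balance: K_A − x×(3.32 − 0.927) = K_B, so x = (K_A − K_B)/(3.32 − 0.927) = 6.6056/2.393 = 2.76 km.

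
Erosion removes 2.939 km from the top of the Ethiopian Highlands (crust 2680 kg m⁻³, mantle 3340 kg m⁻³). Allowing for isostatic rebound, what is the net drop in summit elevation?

0.581 km

Rebound u = e ρ_c/ρ_m = 2.939 km × 2680/3340 = 2.358 km.
Net surface drop = e − u = 2.939 km − 2.358 km = e (ρ_m − ρ_c)/ρ_m = 0.581 km.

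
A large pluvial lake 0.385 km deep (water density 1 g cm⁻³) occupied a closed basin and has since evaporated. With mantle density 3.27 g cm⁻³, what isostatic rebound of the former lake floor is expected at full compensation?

u = d ρ_w/ρ_m = 0.385 km × 1/3.27 = 0.118 km.

0.118 km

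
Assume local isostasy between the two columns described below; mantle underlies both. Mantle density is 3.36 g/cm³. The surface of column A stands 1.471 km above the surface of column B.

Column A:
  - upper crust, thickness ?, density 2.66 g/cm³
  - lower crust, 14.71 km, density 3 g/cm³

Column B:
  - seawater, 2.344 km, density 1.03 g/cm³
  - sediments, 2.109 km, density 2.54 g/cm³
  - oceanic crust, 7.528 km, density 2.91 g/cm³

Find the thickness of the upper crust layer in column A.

Take the compensation level at the base of the deeper column (depth z_c below the surface of column A) and equate Σ ρ_i t_i down to z_c; mantle fills any gap and the z_c terms cancel.
Column A: x×2.66 + 14.71×3 + (z_c − 14.71 − x)×3.36
Column B: 1.471×0 + 2.344×1.03 + 2.109×2.54 + 7.528×2.91 + (z_c − 1.471 − 11.981)×3.36
The z_c×3.36 term appears on both sides and cancels. Collect the known terms of each column as K = Σ(ρt)_known − 3.36 × (depth of known layers): K_A = 44.13 − 3.36×14.71 = −5.2956; K_B = 29.67766 − 3.36×(1.471 + 11.981) = −15.52106.
Balance: K_A − x×(3.36 − 2.66) = K_B, so x = (K_A − K_B)/(3.36 − 2.66) = 10.2255/0.7 = 14.6 km.

14.6 km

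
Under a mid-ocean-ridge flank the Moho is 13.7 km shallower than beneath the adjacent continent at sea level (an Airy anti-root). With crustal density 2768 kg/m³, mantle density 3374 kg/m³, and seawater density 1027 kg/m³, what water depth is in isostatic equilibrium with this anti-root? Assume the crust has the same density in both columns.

4.77 km

Replacing a thickness d of crust by seawater at the top must be balanced by replacing crust with mantle at the base: d (ρ_c − ρ_w) = a (ρ_m − ρ_c).
d = a (ρ_m − ρ_c)/(ρ_c − ρ_w) = 13.7 km × 606/1741 = 4.77 km.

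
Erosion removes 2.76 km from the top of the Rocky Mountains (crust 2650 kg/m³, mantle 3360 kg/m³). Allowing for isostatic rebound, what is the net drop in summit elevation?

Rebound u = e ρ_c/ρ_m = 2.76 km × 2650/3360 = 2.177 km.
Net surface drop = e − u = 2.76 km − 2.177 km = e (ρ_m − ρ_c)/ρ_m = 0.583 km.

0.583 km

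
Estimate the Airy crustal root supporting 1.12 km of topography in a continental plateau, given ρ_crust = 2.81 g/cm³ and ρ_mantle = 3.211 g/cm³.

7.85 km

By Archimedes' principle applied to the lithosphere: the weight of the topography is balanced by the buoyancy of the root, ρ_c h = (ρ_m − ρ_c) r.
r = h · ρ_c / (ρ_m − ρ_c) = 1.12 km × 2.81 / (3.211 − 2.81) = 7.85 km.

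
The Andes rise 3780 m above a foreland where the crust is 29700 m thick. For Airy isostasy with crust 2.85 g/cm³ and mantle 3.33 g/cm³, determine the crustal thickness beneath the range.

Root depth r = h ρ_c / (ρ_m − ρ_c) = 3780 m × 2.85 / 0.48 = 22440 m.
Total thickness = T + h + r = 29700 m + 3780 m + 22440 m = 55900 m.

55900 m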